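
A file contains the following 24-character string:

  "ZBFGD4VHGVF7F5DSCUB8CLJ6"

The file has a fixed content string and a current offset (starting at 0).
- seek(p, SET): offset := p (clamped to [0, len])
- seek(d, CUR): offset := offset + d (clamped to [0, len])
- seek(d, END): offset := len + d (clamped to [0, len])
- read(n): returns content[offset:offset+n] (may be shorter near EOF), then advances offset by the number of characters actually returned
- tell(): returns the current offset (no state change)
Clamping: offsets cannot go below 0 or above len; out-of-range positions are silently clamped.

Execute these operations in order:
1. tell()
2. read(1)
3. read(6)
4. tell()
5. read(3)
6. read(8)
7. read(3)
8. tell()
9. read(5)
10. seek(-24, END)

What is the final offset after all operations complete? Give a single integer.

After 1 (tell()): offset=0
After 2 (read(1)): returned 'Z', offset=1
After 3 (read(6)): returned 'BFGD4V', offset=7
After 4 (tell()): offset=7
After 5 (read(3)): returned 'HGV', offset=10
After 6 (read(8)): returned 'F7F5DSCU', offset=18
After 7 (read(3)): returned 'B8C', offset=21
After 8 (tell()): offset=21
After 9 (read(5)): returned 'LJ6', offset=24
After 10 (seek(-24, END)): offset=0

Answer: 0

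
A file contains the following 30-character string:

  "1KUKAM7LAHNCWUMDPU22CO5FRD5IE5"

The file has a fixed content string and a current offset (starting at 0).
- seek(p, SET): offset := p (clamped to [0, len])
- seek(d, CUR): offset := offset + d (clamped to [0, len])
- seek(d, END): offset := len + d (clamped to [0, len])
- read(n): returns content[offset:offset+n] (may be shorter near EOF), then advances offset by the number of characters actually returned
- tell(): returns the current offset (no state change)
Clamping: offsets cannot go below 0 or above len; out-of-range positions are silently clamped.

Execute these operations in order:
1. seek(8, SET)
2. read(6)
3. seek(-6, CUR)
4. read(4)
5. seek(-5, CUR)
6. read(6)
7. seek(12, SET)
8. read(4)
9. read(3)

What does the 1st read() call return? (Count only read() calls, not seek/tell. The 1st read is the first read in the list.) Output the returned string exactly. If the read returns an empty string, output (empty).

Answer: AHNCWU

Derivation:
After 1 (seek(8, SET)): offset=8
After 2 (read(6)): returned 'AHNCWU', offset=14
After 3 (seek(-6, CUR)): offset=8
After 4 (read(4)): returned 'AHNC', offset=12
After 5 (seek(-5, CUR)): offset=7
After 6 (read(6)): returned 'LAHNCW', offset=13
After 7 (seek(12, SET)): offset=12
After 8 (read(4)): returned 'WUMD', offset=16
After 9 (read(3)): returned 'PU2', offset=19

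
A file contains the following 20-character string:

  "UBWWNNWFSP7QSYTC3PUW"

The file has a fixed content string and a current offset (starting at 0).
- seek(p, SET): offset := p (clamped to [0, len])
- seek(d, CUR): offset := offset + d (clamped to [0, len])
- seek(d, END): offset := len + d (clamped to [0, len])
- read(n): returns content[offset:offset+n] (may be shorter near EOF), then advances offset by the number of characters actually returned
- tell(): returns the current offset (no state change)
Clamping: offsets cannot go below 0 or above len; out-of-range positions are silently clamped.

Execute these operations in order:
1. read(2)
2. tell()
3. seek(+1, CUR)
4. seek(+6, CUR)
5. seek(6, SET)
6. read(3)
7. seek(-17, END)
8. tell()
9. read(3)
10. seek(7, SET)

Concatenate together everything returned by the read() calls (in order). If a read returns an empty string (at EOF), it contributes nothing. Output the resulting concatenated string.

Answer: UBWFSWNN

Derivation:
After 1 (read(2)): returned 'UB', offset=2
After 2 (tell()): offset=2
After 3 (seek(+1, CUR)): offset=3
After 4 (seek(+6, CUR)): offset=9
After 5 (seek(6, SET)): offset=6
After 6 (read(3)): returned 'WFS', offset=9
After 7 (seek(-17, END)): offset=3
After 8 (tell()): offset=3
After 9 (read(3)): returned 'WNN', offset=6
After 10 (seek(7, SET)): offset=7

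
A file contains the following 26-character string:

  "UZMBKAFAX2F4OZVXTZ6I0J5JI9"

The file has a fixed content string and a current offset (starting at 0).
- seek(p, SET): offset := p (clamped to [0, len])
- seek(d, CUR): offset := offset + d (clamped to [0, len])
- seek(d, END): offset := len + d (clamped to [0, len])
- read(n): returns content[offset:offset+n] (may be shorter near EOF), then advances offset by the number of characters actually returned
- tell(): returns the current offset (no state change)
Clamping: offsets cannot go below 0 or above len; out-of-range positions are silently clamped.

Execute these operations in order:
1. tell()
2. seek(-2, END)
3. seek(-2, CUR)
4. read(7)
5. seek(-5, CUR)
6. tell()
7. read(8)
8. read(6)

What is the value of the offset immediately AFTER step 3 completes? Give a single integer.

After 1 (tell()): offset=0
After 2 (seek(-2, END)): offset=24
After 3 (seek(-2, CUR)): offset=22

Answer: 22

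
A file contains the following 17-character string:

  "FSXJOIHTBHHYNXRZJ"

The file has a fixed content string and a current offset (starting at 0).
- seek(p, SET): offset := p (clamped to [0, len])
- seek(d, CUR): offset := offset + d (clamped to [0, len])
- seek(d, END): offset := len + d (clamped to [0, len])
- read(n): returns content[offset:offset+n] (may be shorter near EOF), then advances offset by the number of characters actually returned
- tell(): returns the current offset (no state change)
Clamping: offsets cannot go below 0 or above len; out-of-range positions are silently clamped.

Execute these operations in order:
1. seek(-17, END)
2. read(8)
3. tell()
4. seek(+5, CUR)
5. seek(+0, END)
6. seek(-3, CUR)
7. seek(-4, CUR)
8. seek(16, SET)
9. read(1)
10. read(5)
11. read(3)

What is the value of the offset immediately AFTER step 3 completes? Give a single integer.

Answer: 8

Derivation:
After 1 (seek(-17, END)): offset=0
After 2 (read(8)): returned 'FSXJOIHT', offset=8
After 3 (tell()): offset=8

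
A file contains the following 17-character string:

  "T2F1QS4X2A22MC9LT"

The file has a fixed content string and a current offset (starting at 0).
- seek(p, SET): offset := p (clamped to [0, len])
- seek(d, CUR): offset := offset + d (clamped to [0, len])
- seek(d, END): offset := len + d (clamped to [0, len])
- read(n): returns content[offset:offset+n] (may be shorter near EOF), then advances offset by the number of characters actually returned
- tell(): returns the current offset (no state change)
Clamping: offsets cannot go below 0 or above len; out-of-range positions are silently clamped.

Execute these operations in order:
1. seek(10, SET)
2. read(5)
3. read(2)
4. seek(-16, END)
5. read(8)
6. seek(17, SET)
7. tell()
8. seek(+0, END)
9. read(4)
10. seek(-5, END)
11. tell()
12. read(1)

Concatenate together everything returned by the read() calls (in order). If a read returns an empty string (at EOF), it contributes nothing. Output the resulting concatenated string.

Answer: 22MC9LT2F1QS4X2M

Derivation:
After 1 (seek(10, SET)): offset=10
After 2 (read(5)): returned '22MC9', offset=15
After 3 (read(2)): returned 'LT', offset=17
After 4 (seek(-16, END)): offset=1
After 5 (read(8)): returned '2F1QS4X2', offset=9
After 6 (seek(17, SET)): offset=17
After 7 (tell()): offset=17
After 8 (seek(+0, END)): offset=17
After 9 (read(4)): returned '', offset=17
After 10 (seek(-5, END)): offset=12
After 11 (tell()): offset=12
After 12 (read(1)): returned 'M', offset=13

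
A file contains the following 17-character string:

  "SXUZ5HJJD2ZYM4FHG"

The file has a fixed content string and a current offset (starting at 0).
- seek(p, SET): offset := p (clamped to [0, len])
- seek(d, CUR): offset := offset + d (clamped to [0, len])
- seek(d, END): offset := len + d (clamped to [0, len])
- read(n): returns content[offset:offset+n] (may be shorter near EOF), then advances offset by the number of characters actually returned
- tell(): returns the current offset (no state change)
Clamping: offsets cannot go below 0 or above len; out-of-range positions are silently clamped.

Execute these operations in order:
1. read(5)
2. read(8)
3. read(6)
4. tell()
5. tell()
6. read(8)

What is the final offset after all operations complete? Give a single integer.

Answer: 17

Derivation:
After 1 (read(5)): returned 'SXUZ5', offset=5
After 2 (read(8)): returned 'HJJD2ZYM', offset=13
After 3 (read(6)): returned '4FHG', offset=17
After 4 (tell()): offset=17
After 5 (tell()): offset=17
After 6 (read(8)): returned '', offset=17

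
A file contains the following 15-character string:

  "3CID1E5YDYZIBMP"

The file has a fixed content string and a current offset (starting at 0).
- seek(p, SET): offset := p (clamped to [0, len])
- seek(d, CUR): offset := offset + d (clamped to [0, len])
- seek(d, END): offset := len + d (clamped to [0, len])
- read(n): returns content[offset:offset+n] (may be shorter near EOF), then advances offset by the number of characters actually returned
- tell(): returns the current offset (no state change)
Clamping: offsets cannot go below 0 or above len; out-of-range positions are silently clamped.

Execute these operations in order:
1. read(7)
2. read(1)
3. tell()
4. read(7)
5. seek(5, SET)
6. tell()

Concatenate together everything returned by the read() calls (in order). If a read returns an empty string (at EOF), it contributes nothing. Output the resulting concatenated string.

After 1 (read(7)): returned '3CID1E5', offset=7
After 2 (read(1)): returned 'Y', offset=8
After 3 (tell()): offset=8
After 4 (read(7)): returned 'DYZIBMP', offset=15
After 5 (seek(5, SET)): offset=5
After 6 (tell()): offset=5

Answer: 3CID1E5YDYZIBMP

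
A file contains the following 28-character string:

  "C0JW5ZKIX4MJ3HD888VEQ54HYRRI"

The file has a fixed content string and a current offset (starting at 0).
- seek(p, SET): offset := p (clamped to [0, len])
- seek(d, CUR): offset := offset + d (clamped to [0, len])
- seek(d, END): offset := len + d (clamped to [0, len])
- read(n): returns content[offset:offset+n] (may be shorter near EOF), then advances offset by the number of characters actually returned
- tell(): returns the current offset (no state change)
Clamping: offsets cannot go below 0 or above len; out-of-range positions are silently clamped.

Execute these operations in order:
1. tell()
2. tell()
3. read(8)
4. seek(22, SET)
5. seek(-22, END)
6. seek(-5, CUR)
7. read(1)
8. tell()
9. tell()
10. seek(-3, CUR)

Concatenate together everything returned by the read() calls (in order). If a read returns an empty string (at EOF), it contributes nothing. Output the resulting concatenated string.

Answer: C0JW5ZKI0

Derivation:
After 1 (tell()): offset=0
After 2 (tell()): offset=0
After 3 (read(8)): returned 'C0JW5ZKI', offset=8
After 4 (seek(22, SET)): offset=22
After 5 (seek(-22, END)): offset=6
After 6 (seek(-5, CUR)): offset=1
After 7 (read(1)): returned '0', offset=2
After 8 (tell()): offset=2
After 9 (tell()): offset=2
After 10 (seek(-3, CUR)): offset=0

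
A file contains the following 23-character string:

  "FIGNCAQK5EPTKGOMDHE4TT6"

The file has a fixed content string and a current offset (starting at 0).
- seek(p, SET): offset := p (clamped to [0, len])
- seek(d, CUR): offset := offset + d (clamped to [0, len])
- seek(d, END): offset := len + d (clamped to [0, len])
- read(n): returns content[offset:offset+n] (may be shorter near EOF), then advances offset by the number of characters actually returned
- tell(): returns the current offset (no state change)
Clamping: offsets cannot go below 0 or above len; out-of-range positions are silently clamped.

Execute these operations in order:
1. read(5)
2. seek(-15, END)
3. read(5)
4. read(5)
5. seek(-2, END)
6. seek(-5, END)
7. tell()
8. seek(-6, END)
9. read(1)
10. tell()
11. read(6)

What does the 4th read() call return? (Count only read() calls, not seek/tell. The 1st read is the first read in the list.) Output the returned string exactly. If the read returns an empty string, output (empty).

After 1 (read(5)): returned 'FIGNC', offset=5
After 2 (seek(-15, END)): offset=8
After 3 (read(5)): returned '5EPTK', offset=13
After 4 (read(5)): returned 'GOMDH', offset=18
After 5 (seek(-2, END)): offset=21
After 6 (seek(-5, END)): offset=18
After 7 (tell()): offset=18
After 8 (seek(-6, END)): offset=17
After 9 (read(1)): returned 'H', offset=18
After 10 (tell()): offset=18
After 11 (read(6)): returned 'E4TT6', offset=23

Answer: H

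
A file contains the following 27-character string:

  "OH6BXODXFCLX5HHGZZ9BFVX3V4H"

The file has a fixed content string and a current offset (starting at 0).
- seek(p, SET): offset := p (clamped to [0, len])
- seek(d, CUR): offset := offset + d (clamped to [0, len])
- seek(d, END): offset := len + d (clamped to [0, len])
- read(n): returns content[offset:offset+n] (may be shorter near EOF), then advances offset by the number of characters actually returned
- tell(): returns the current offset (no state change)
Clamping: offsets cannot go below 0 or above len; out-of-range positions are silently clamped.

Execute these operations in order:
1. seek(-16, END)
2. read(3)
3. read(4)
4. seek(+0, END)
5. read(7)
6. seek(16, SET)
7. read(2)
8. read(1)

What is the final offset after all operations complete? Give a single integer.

Answer: 19

Derivation:
After 1 (seek(-16, END)): offset=11
After 2 (read(3)): returned 'X5H', offset=14
After 3 (read(4)): returned 'HGZZ', offset=18
After 4 (seek(+0, END)): offset=27
After 5 (read(7)): returned '', offset=27
After 6 (seek(16, SET)): offset=16
After 7 (read(2)): returned 'ZZ', offset=18
After 8 (read(1)): returned '9', offset=19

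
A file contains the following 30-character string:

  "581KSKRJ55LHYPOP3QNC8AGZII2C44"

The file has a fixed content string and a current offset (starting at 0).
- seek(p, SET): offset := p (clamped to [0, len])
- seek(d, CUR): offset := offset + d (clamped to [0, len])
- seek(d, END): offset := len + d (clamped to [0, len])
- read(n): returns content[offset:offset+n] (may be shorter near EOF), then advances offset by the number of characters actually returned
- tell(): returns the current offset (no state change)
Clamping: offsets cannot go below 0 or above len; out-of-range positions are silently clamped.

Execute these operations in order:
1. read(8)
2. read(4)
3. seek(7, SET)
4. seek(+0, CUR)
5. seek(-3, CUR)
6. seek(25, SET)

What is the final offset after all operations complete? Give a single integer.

After 1 (read(8)): returned '581KSKRJ', offset=8
After 2 (read(4)): returned '55LH', offset=12
After 3 (seek(7, SET)): offset=7
After 4 (seek(+0, CUR)): offset=7
After 5 (seek(-3, CUR)): offset=4
After 6 (seek(25, SET)): offset=25

Answer: 25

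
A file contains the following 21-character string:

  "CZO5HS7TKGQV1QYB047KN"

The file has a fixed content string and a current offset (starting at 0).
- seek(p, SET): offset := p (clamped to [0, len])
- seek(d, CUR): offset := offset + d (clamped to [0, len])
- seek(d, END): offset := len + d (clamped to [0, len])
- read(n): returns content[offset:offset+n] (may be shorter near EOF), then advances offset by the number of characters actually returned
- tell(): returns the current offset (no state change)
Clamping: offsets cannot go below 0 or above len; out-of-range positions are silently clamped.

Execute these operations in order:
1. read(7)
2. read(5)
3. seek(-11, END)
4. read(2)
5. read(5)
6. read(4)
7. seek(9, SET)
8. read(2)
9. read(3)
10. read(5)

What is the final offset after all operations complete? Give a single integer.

Answer: 19

Derivation:
After 1 (read(7)): returned 'CZO5HS7', offset=7
After 2 (read(5)): returned 'TKGQV', offset=12
After 3 (seek(-11, END)): offset=10
After 4 (read(2)): returned 'QV', offset=12
After 5 (read(5)): returned '1QYB0', offset=17
After 6 (read(4)): returned '47KN', offset=21
After 7 (seek(9, SET)): offset=9
After 8 (read(2)): returned 'GQ', offset=11
After 9 (read(3)): returned 'V1Q', offset=14
After 10 (read(5)): returned 'YB047', offset=19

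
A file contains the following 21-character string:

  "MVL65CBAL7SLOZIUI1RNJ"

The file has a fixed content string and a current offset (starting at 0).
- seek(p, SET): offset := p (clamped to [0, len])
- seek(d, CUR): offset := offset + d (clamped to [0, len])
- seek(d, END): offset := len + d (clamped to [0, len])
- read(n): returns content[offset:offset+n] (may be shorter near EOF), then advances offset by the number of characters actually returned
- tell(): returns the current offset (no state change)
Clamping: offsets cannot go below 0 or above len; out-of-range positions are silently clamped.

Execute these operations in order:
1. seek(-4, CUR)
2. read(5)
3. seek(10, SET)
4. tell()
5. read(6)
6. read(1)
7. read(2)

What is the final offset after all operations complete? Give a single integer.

Answer: 19

Derivation:
After 1 (seek(-4, CUR)): offset=0
After 2 (read(5)): returned 'MVL65', offset=5
After 3 (seek(10, SET)): offset=10
After 4 (tell()): offset=10
After 5 (read(6)): returned 'SLOZIU', offset=16
After 6 (read(1)): returned 'I', offset=17
After 7 (read(2)): returned '1R', offset=19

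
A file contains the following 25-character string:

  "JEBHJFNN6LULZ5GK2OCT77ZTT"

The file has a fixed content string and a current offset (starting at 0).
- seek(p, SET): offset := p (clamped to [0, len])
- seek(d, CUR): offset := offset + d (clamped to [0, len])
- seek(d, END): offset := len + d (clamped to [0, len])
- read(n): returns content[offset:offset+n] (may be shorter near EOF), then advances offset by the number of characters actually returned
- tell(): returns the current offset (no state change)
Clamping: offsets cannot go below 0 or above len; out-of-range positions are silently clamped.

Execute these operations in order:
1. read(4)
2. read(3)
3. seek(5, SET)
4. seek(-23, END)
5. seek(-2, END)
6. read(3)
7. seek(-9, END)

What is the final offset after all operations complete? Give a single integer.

After 1 (read(4)): returned 'JEBH', offset=4
After 2 (read(3)): returned 'JFN', offset=7
After 3 (seek(5, SET)): offset=5
After 4 (seek(-23, END)): offset=2
After 5 (seek(-2, END)): offset=23
After 6 (read(3)): returned 'TT', offset=25
After 7 (seek(-9, END)): offset=16

Answer: 16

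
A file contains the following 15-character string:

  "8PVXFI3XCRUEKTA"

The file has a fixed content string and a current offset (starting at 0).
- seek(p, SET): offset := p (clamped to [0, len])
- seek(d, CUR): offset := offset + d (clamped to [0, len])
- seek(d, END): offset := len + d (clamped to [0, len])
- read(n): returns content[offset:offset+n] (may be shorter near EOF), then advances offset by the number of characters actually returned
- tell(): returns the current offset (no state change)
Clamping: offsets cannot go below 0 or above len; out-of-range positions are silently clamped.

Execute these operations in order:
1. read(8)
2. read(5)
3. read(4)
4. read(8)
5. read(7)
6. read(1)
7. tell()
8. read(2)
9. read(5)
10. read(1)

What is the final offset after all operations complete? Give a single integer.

Answer: 15

Derivation:
After 1 (read(8)): returned '8PVXFI3X', offset=8
After 2 (read(5)): returned 'CRUEK', offset=13
After 3 (read(4)): returned 'TA', offset=15
After 4 (read(8)): returned '', offset=15
After 5 (read(7)): returned '', offset=15
After 6 (read(1)): returned '', offset=15
After 7 (tell()): offset=15
After 8 (read(2)): returned '', offset=15
After 9 (read(5)): returned '', offset=15
After 10 (read(1)): returned '', offset=15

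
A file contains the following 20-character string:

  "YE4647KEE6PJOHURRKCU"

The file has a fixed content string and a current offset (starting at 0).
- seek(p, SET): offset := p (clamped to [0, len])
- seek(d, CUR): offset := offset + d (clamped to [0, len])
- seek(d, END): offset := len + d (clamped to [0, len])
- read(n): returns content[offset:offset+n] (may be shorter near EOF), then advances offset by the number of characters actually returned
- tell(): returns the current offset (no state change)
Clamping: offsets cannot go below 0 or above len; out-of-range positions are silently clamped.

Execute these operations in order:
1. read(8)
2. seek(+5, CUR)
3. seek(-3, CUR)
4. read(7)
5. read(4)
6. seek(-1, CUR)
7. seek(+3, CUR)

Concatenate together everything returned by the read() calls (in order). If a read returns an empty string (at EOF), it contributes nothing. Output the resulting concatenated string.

After 1 (read(8)): returned 'YE4647KE', offset=8
After 2 (seek(+5, CUR)): offset=13
After 3 (seek(-3, CUR)): offset=10
After 4 (read(7)): returned 'PJOHURR', offset=17
After 5 (read(4)): returned 'KCU', offset=20
After 6 (seek(-1, CUR)): offset=19
After 7 (seek(+3, CUR)): offset=20

Answer: YE4647KEPJOHURRKCU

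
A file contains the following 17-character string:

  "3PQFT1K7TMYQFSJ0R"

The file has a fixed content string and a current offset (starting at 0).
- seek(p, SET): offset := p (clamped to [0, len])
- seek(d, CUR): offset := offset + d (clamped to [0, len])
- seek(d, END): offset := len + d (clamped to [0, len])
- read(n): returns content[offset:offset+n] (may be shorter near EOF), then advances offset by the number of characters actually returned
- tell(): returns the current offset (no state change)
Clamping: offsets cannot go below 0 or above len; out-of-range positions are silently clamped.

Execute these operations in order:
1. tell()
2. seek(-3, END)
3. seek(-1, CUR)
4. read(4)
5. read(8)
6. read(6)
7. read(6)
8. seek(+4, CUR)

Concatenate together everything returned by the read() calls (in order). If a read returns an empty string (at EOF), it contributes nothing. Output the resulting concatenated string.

After 1 (tell()): offset=0
After 2 (seek(-3, END)): offset=14
After 3 (seek(-1, CUR)): offset=13
After 4 (read(4)): returned 'SJ0R', offset=17
After 5 (read(8)): returned '', offset=17
After 6 (read(6)): returned '', offset=17
After 7 (read(6)): returned '', offset=17
After 8 (seek(+4, CUR)): offset=17

Answer: SJ0R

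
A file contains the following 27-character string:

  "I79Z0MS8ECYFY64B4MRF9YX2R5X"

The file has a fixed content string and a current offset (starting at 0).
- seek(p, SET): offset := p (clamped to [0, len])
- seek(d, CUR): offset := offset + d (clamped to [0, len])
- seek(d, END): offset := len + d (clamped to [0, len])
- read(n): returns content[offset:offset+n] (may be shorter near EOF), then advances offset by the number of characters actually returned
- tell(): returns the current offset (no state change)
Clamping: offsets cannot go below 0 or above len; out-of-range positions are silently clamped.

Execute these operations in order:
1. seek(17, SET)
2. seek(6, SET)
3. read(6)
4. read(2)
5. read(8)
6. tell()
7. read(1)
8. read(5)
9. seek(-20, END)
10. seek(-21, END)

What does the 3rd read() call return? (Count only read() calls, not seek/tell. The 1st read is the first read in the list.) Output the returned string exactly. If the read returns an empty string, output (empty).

After 1 (seek(17, SET)): offset=17
After 2 (seek(6, SET)): offset=6
After 3 (read(6)): returned 'S8ECYF', offset=12
After 4 (read(2)): returned 'Y6', offset=14
After 5 (read(8)): returned '4B4MRF9Y', offset=22
After 6 (tell()): offset=22
After 7 (read(1)): returned 'X', offset=23
After 8 (read(5)): returned '2R5X', offset=27
After 9 (seek(-20, END)): offset=7
After 10 (seek(-21, END)): offset=6

Answer: 4B4MRF9Y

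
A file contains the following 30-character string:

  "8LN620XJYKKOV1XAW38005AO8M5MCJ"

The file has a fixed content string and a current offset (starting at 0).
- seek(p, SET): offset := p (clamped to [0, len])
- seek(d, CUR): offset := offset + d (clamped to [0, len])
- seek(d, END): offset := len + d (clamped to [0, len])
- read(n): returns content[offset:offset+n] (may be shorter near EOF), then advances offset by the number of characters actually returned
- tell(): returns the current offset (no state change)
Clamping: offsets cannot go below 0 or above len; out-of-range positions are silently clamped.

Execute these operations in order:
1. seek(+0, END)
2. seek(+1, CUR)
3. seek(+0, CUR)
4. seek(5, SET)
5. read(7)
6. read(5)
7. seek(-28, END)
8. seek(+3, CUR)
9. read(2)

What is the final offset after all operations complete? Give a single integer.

After 1 (seek(+0, END)): offset=30
After 2 (seek(+1, CUR)): offset=30
After 3 (seek(+0, CUR)): offset=30
After 4 (seek(5, SET)): offset=5
After 5 (read(7)): returned '0XJYKKO', offset=12
After 6 (read(5)): returned 'V1XAW', offset=17
After 7 (seek(-28, END)): offset=2
After 8 (seek(+3, CUR)): offset=5
After 9 (read(2)): returned '0X', offset=7

Answer: 7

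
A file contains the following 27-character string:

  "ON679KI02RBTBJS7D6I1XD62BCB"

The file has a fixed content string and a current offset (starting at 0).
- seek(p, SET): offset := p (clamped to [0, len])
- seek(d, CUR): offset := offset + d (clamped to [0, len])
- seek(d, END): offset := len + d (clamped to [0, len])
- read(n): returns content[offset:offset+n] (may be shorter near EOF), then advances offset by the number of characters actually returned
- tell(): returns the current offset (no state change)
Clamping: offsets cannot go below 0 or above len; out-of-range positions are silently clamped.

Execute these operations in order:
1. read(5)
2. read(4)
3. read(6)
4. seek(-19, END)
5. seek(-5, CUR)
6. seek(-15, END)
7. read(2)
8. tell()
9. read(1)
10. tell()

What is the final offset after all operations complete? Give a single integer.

Answer: 15

Derivation:
After 1 (read(5)): returned 'ON679', offset=5
After 2 (read(4)): returned 'KI02', offset=9
After 3 (read(6)): returned 'RBTBJS', offset=15
After 4 (seek(-19, END)): offset=8
After 5 (seek(-5, CUR)): offset=3
After 6 (seek(-15, END)): offset=12
After 7 (read(2)): returned 'BJ', offset=14
After 8 (tell()): offset=14
After 9 (read(1)): returned 'S', offset=15
After 10 (tell()): offset=15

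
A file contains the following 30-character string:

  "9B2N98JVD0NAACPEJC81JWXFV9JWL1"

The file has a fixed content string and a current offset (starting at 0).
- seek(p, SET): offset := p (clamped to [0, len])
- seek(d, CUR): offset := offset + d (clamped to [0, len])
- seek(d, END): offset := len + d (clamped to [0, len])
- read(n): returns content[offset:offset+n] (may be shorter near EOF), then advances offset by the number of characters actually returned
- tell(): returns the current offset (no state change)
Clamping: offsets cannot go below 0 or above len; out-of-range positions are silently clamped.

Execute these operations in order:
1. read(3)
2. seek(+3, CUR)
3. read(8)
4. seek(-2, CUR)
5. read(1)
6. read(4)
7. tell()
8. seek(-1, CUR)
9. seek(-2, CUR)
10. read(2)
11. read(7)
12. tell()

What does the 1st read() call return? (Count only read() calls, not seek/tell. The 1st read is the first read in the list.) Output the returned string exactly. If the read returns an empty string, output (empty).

Answer: 9B2

Derivation:
After 1 (read(3)): returned '9B2', offset=3
After 2 (seek(+3, CUR)): offset=6
After 3 (read(8)): returned 'JVD0NAAC', offset=14
After 4 (seek(-2, CUR)): offset=12
After 5 (read(1)): returned 'A', offset=13
After 6 (read(4)): returned 'CPEJ', offset=17
After 7 (tell()): offset=17
After 8 (seek(-1, CUR)): offset=16
After 9 (seek(-2, CUR)): offset=14
After 10 (read(2)): returned 'PE', offset=16
After 11 (read(7)): returned 'JC81JWX', offset=23
After 12 (tell()): offset=23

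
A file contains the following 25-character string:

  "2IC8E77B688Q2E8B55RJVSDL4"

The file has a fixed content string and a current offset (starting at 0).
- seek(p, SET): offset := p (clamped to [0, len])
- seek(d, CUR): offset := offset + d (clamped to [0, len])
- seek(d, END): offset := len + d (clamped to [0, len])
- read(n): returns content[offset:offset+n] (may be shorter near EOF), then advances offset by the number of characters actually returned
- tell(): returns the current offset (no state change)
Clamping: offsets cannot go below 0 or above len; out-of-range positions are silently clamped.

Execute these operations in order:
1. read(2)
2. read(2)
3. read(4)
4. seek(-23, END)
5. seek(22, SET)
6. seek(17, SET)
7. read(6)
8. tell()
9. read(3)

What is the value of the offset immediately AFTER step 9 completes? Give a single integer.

Answer: 25

Derivation:
After 1 (read(2)): returned '2I', offset=2
After 2 (read(2)): returned 'C8', offset=4
After 3 (read(4)): returned 'E77B', offset=8
After 4 (seek(-23, END)): offset=2
After 5 (seek(22, SET)): offset=22
After 6 (seek(17, SET)): offset=17
After 7 (read(6)): returned '5RJVSD', offset=23
After 8 (tell()): offset=23
After 9 (read(3)): returned 'L4', offset=25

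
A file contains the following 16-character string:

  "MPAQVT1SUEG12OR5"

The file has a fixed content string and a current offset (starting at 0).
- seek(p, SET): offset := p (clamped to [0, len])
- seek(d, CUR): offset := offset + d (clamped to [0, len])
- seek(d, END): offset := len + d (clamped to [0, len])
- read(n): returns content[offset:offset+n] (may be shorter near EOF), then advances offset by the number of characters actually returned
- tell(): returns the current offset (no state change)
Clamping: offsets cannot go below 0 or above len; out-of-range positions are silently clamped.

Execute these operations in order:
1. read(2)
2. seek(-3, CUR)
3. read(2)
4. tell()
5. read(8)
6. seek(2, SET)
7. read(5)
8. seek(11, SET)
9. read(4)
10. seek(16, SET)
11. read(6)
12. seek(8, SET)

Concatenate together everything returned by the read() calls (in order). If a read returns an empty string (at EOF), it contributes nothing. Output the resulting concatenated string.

Answer: MPMPAQVT1SUEAQVT112OR

Derivation:
After 1 (read(2)): returned 'MP', offset=2
After 2 (seek(-3, CUR)): offset=0
After 3 (read(2)): returned 'MP', offset=2
After 4 (tell()): offset=2
After 5 (read(8)): returned 'AQVT1SUE', offset=10
After 6 (seek(2, SET)): offset=2
After 7 (read(5)): returned 'AQVT1', offset=7
After 8 (seek(11, SET)): offset=11
After 9 (read(4)): returned '12OR', offset=15
After 10 (seek(16, SET)): offset=16
After 11 (read(6)): returned '', offset=16
After 12 (seek(8, SET)): offset=8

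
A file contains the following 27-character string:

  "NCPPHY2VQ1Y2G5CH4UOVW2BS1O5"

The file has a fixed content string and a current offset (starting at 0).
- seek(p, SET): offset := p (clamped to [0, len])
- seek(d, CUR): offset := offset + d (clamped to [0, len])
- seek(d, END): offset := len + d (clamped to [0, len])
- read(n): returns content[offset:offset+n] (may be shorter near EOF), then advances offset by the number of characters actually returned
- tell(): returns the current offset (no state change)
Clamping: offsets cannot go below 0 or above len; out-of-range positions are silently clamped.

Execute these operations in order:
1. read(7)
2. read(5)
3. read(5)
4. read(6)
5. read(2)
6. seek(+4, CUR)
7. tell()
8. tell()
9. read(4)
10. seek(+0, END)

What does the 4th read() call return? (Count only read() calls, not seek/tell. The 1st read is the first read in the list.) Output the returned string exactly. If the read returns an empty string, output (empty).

After 1 (read(7)): returned 'NCPPHY2', offset=7
After 2 (read(5)): returned 'VQ1Y2', offset=12
After 3 (read(5)): returned 'G5CH4', offset=17
After 4 (read(6)): returned 'UOVW2B', offset=23
After 5 (read(2)): returned 'S1', offset=25
After 6 (seek(+4, CUR)): offset=27
After 7 (tell()): offset=27
After 8 (tell()): offset=27
After 9 (read(4)): returned '', offset=27
After 10 (seek(+0, END)): offset=27

Answer: UOVW2B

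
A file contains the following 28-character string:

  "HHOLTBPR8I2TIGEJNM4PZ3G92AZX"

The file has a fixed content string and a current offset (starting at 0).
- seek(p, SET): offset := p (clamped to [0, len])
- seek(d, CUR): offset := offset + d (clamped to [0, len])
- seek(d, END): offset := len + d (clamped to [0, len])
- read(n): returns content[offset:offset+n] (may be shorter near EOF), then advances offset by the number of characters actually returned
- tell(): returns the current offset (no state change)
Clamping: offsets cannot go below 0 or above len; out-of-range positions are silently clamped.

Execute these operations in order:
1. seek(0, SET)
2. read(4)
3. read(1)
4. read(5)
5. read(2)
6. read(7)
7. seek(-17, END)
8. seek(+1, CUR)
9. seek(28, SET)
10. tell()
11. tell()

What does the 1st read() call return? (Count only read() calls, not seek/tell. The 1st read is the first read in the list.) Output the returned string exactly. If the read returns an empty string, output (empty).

Answer: HHOL

Derivation:
After 1 (seek(0, SET)): offset=0
After 2 (read(4)): returned 'HHOL', offset=4
After 3 (read(1)): returned 'T', offset=5
After 4 (read(5)): returned 'BPR8I', offset=10
After 5 (read(2)): returned '2T', offset=12
After 6 (read(7)): returned 'IGEJNM4', offset=19
After 7 (seek(-17, END)): offset=11
After 8 (seek(+1, CUR)): offset=12
After 9 (seek(28, SET)): offset=28
After 10 (tell()): offset=28
After 11 (tell()): offset=28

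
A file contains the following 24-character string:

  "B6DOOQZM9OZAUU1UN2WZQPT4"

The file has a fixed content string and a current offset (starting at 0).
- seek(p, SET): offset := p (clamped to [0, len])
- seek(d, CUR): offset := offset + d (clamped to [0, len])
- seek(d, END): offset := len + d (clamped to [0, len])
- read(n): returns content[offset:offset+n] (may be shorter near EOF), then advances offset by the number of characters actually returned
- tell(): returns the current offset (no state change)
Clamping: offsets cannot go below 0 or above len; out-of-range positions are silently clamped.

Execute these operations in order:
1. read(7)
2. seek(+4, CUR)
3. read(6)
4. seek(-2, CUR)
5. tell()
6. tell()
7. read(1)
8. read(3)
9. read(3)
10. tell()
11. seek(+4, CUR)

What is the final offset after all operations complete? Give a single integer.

After 1 (read(7)): returned 'B6DOOQZ', offset=7
After 2 (seek(+4, CUR)): offset=11
After 3 (read(6)): returned 'AUU1UN', offset=17
After 4 (seek(-2, CUR)): offset=15
After 5 (tell()): offset=15
After 6 (tell()): offset=15
After 7 (read(1)): returned 'U', offset=16
After 8 (read(3)): returned 'N2W', offset=19
After 9 (read(3)): returned 'ZQP', offset=22
After 10 (tell()): offset=22
After 11 (seek(+4, CUR)): offset=24

Answer: 24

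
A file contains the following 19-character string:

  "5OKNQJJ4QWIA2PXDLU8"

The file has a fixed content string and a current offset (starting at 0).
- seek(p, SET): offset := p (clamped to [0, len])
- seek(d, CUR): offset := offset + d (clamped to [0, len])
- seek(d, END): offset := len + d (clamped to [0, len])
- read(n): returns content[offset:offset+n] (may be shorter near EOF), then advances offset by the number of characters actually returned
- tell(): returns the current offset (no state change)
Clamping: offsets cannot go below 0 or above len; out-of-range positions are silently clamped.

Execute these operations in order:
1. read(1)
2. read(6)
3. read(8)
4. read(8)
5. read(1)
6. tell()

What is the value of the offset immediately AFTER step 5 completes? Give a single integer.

After 1 (read(1)): returned '5', offset=1
After 2 (read(6)): returned 'OKNQJJ', offset=7
After 3 (read(8)): returned '4QWIA2PX', offset=15
After 4 (read(8)): returned 'DLU8', offset=19
After 5 (read(1)): returned '', offset=19

Answer: 19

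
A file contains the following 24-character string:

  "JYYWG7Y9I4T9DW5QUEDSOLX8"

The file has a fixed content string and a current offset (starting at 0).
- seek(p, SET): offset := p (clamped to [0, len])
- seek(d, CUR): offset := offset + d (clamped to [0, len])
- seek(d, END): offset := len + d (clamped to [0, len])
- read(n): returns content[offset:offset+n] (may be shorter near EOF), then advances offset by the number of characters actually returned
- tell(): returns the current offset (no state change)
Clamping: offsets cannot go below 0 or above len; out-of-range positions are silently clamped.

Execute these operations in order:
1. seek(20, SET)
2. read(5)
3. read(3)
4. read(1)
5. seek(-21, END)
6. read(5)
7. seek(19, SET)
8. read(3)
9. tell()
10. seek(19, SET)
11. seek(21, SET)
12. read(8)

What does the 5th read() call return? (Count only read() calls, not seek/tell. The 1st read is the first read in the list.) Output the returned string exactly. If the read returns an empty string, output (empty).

After 1 (seek(20, SET)): offset=20
After 2 (read(5)): returned 'OLX8', offset=24
After 3 (read(3)): returned '', offset=24
After 4 (read(1)): returned '', offset=24
After 5 (seek(-21, END)): offset=3
After 6 (read(5)): returned 'WG7Y9', offset=8
After 7 (seek(19, SET)): offset=19
After 8 (read(3)): returned 'SOL', offset=22
After 9 (tell()): offset=22
After 10 (seek(19, SET)): offset=19
After 11 (seek(21, SET)): offset=21
After 12 (read(8)): returned 'LX8', offset=24

Answer: SOL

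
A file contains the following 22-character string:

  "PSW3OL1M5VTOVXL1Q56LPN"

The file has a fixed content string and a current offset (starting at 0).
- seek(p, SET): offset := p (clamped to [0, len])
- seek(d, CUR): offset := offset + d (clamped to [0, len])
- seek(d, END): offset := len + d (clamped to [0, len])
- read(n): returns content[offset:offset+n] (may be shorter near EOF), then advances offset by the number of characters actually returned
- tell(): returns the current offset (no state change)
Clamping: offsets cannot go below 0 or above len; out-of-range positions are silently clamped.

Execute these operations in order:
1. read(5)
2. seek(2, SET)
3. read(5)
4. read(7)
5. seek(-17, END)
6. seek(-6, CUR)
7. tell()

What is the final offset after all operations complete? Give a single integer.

Answer: 0

Derivation:
After 1 (read(5)): returned 'PSW3O', offset=5
After 2 (seek(2, SET)): offset=2
After 3 (read(5)): returned 'W3OL1', offset=7
After 4 (read(7)): returned 'M5VTOVX', offset=14
After 5 (seek(-17, END)): offset=5
After 6 (seek(-6, CUR)): offset=0
After 7 (tell()): offset=0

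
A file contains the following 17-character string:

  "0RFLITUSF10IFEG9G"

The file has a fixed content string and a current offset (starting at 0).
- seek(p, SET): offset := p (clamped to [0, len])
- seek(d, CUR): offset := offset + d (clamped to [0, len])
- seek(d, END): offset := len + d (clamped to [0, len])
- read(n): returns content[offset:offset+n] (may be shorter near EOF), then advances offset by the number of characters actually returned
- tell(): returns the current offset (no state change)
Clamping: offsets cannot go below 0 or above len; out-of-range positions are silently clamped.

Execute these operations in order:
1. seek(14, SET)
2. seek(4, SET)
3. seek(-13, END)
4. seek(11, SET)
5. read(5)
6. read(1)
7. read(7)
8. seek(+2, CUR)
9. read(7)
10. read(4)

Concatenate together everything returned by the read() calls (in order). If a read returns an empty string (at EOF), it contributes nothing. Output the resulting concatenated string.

After 1 (seek(14, SET)): offset=14
After 2 (seek(4, SET)): offset=4
After 3 (seek(-13, END)): offset=4
After 4 (seek(11, SET)): offset=11
After 5 (read(5)): returned 'IFEG9', offset=16
After 6 (read(1)): returned 'G', offset=17
After 7 (read(7)): returned '', offset=17
After 8 (seek(+2, CUR)): offset=17
After 9 (read(7)): returned '', offset=17
After 10 (read(4)): returned '', offset=17

Answer: IFEG9G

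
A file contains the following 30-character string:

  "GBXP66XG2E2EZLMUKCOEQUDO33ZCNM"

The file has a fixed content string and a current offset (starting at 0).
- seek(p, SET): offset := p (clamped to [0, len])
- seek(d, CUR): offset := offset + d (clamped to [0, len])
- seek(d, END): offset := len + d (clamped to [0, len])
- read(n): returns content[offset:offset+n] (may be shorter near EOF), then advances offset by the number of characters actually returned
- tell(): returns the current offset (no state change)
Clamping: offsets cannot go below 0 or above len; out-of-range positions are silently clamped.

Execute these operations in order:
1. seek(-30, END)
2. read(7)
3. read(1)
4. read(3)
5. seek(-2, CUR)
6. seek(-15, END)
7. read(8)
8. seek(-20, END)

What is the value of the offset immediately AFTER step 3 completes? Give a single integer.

After 1 (seek(-30, END)): offset=0
After 2 (read(7)): returned 'GBXP66X', offset=7
After 3 (read(1)): returned 'G', offset=8

Answer: 8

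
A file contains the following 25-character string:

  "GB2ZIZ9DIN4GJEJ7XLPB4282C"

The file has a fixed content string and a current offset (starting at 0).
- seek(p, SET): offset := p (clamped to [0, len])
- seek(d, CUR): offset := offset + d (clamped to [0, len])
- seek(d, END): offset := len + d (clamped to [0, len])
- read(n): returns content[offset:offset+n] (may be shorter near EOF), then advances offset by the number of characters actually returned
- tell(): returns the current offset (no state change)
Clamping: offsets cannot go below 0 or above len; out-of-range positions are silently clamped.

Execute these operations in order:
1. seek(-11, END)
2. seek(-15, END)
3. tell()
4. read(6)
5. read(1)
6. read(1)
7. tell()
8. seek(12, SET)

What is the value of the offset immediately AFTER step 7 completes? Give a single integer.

Answer: 18

Derivation:
After 1 (seek(-11, END)): offset=14
After 2 (seek(-15, END)): offset=10
After 3 (tell()): offset=10
After 4 (read(6)): returned '4GJEJ7', offset=16
After 5 (read(1)): returned 'X', offset=17
After 6 (read(1)): returned 'L', offset=18
After 7 (tell()): offset=18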